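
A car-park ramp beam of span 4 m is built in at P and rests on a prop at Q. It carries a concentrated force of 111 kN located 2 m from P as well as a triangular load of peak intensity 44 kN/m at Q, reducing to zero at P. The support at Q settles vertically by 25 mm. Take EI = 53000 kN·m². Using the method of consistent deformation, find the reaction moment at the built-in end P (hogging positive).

Take the reaction at Q as the redundant and release it; the primary structure is a cantilever fixed at P.
Deflection at Q on the released cantilever, summing each load's contribution:
  point load 111 at a = 2: Pa²(3L − a)/(6EI) = 740/EI
  triangular load, peak 44 at the free end: 11w₀L⁴/(120EI) = 1033/EI
  δ_0 = 1773/EI
Flexibility coefficient — unit upward force at Q: δ_{QQ} = L³/(3EI) = 21.33/EI.
With EI = 53000 kN·m²: δ_0 = 0.033444 m and δ_{QQ} = 0.000403 m/kN.
Compatibility — the beam at Q must follow the support down by 0.025 m: δ_0 − R_Q·δ_{QQ} = 0.025, so R_Q = (0.033444 − 0.025)/0.000403 = 20.98 kN.
Moment equilibrium about P: M_P = Σ(load moments about P) − R_Q·L = 456.7 − 20.98×4 = 372.8 kN·m.

M_P = 372.8 kN·m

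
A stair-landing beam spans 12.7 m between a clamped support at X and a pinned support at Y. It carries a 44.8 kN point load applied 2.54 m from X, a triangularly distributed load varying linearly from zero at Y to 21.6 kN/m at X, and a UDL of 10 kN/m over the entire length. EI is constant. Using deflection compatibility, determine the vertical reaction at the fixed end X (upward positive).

R_X = 231.4 kN

Choose R_Y as the redundant. The primary structure is the cantilever fixed at X.
Primary-structure tip deflection at Y by superposition:
  point load 44.8 at a = 2.54: Pa²(3L − a)/(6EI) = 1713/EI
  triangular load, peak 21.6 at the fixed end: w₀L⁴/(30EI) = 18730/EI
  UDL 10: wL⁴/(8EI) = 32518/EI
  δ_0 = 52961/EI
Flexibility coefficient — unit upward force at Y: δ_{YY} = L³/(3EI) = 682.8/EI.
The prop prevents deflection at Y: R_Y = δ_0/δ_{YY} = 52961/682.8 = 77.57 kN.
Vertical equilibrium: R_X = ΣP − R_Y = 309 − 77.57 = 231.4 kN.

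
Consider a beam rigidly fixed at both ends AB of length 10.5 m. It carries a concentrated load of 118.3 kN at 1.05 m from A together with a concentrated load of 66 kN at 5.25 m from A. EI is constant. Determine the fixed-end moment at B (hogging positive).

M_B = 97.8 kN·m

Release both end moments; the primary structure is a simply-supported span AB with redundants M_A and M_B.
On the primary (simply-supported) span, the end slopes from the loading are:
  at A: point load 118.3 at a = 1.05: Pab(L + b)/(6LEI) = 371.7/EI
  at B: point load 118.3 at a = 1.05: Pab(L + a)/(6LEI) = 215.2/EI
  at A: point load 66 at a = 5.25: Pab(L + b)/(6LEI) = 454.8/EI
  at B: point load 66 at a = 5.25: Pab(L + a)/(6LEI) = 454.8/EI
  θ_A0 = 826.5/EI,  θ_B0 = 670/EI
Flexibility coefficients: a unit moment at one end gives L/(3EI) there and L/(6EI) at the far end, so f₁₁ = f₂₂ = 3.5/EI and f₁₂ = f₂₁ = 1.75/EI.
Compatibility — zero rotation at each built-in end:
  3.5 M_A + 1.75 M_B = 826.5
  1.75 M_A + 3.5 M_B = 670
Solving the pair gives M_A = 187.2 kN·m and M_B = 97.8 kN·m (hogging).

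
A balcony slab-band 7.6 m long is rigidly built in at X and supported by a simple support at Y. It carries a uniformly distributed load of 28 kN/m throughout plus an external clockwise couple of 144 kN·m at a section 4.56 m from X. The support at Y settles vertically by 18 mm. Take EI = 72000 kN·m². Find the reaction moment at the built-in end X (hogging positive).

M_X = 232 kN·m

Remove the prop at Y; the released (primary) structure is a cantilever built in at X.
Free-end deflection of the primary structure under the applied loading (downward +):
  UDL 28: wL⁴/(8EI) = 11677/EI
  clockwise couple 144 at a = 4.56: M₀a(2L − a)/(2EI) = 3493/EI
  δ_0 = 15170/EI
Tip deflection under a unit load at Y: L³/(3EI) = 146.3/EI.
With EI = 72000 kN·m²: δ_0 = 0.2107 m and δ_{YY} = 0.002032 m/kN.
Compatibility — the beam at Y must follow the support down by 0.018 m: δ_0 − R_Y·δ_{YY} = 0.018, so R_Y = (0.2107 − 0.018)/0.002032 = 94.82 kN.
Moment equilibrium about X: M_X = Σ(load moments about X) − R_Y·L = 952.6 − 94.82×7.6 = 232 kN·m.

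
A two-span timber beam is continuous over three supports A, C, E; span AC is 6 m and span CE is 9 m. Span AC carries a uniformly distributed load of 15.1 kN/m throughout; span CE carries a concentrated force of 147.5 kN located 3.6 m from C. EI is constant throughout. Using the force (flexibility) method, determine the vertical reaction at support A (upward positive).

Insert a hinge at C; M_C is the redundant, and each span becomes simply supported.
Rotations at C on the released spans (each span's end-slope, ×1/EI):
  span AC: UDL 15.1: wL³/(24EI) = 135.9/EI
  span CE: point load 147.5 at a = 3.6: Pab(L + b)/(6LEI) = 764.6/EI
  relative rotation θ_0 = (135.9 + 764.6)/EI = 900.5/EI
A unit hogging moment at C produces rotation L₁/(3EI) + L₂/(3EI) = 5/EI.
Compatibility: M_C·(L₁+L₂)/(3EI) = θ_0, giving M_C = 180.1 kN·m (hogging).
Span AC, ΣM about A with M_C applied at C: R_C^{AC}·6 = 271.8 + 180.1, so R_C^{AC} = 75.32 kN and R_A = 90.6 − 75.32 = 15.28 kN.

R_A = 15.28 kN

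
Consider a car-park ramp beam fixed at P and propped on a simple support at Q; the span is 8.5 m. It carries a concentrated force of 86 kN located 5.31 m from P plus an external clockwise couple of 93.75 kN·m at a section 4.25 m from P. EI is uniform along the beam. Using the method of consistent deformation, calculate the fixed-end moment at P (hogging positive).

M_P = 106.1 kN·m

Release the roller at Q. Primary structure: cantilever fixed at P.
Primary-structure tip deflection at Q by superposition:
  point load 86 at a = 5.31: Pa²(3L − a)/(6EI) = 8160/EI
  clockwise couple 93.75 at a = 4.25: M₀a(2L − a)/(2EI) = 2540/EI
  δ_0 = 10700/EI
Tip deflection under a unit load at Q: L³/(3EI) = 204.7/EI.
Compatibility at Q: δ_0 − R_Q·δ_{QQ} = 0, so R_Q = 10700/204.7 = 52.27 kN.
Moment equilibrium about P: M_P = Σ(load moments about P) − R_Q·L = 550.4 − 52.27×8.5 = 106.1 kN·m.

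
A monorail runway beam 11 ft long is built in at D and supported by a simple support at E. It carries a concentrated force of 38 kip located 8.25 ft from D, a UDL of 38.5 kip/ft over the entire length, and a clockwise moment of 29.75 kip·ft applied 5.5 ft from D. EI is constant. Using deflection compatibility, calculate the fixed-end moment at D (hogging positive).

Remove the prop at E; the released (primary) structure is a cantilever built in at D.
Deflection at E on the released cantilever, summing each load's contribution:
  point load 38 at a = 8.25: Pa²(3L − a)/(6EI) = 10669/EI
  UDL 38.5: wL⁴/(8EI) = 70460/EI
  clockwise couple 29.75 at a = 5.5: M₀a(2L − a)/(2EI) = 1350/EI
  δ_0 = 82479/EI
Flexibility coefficient — unit upward force at E: δ_{EE} = L³/(3EI) = 443.7/EI.
The prop prevents deflection at E: R_E = δ_0/δ_{EE} = 82479/443.7 = 185.9 kip.
Moment equilibrium about D: M_D = Σ(load moments about D) − R_E·L = 2672 − 185.9×11 = 627.6 kip·ft.

M_D = 627.6 kip·ft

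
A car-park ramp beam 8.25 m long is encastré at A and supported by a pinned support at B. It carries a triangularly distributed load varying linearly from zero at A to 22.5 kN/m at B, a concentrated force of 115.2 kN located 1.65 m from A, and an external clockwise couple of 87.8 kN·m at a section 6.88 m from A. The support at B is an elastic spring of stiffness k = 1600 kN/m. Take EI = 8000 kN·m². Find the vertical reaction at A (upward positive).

R_A = 136.9 kN

Take the reaction at B as the redundant and release it; the primary structure is a cantilever fixed at A.
Free-end deflection of the primary structure under the applied loading (downward +):
  triangular load, peak 22.5 at the free end: 11w₀L⁴/(120EI) = 9555/EI
  point load 115.2 at a = 1.65: Pa²(3L − a)/(6EI) = 1207/EI
  clockwise couple 87.8 at a = 6.88: M₀a(2L − a)/(2EI) = 2906/EI
  δ_0 = 13668/EI
Tip deflection under a unit load at B: L³/(3EI) = 187.2/EI.
With EI = 8000 kN·m²: δ_0 = 1.7084 m and δ_{BB} = 0.023396 m/kN.
Compatibility — the spring shortens by R_B/k under the reaction it provides: δ_0 − R_B·δ_{BB} = R_B/k. With 1/k = 0.000625 m/kN, R_B = δ_0 / (δ_{BB} + 1/k) = 1.7084 / (0.023396 + 0.000625) = 71.12 kN.
Vertical equilibrium: R_A = ΣP − R_B = 208 − 71.12 = 136.9 kN.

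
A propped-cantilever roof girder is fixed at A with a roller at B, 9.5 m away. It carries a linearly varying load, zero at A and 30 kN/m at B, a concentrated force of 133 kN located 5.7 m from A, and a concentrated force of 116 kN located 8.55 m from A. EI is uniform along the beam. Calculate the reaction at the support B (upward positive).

Remove the prop at B; the released (primary) structure is a cantilever built in at A.
Free-end deflection of the primary structure under the applied loading (downward +):
  triangular load, peak 30 at the free end: 11w₀L⁴/(120EI) = 22399/EI
  point load 133 at a = 5.7: Pa²(3L − a)/(6EI) = 16420/EI
  point load 116 at a = 8.55: Pa²(3L − a)/(6EI) = 28196/EI
  δ_0 = 67015/EI
Flexibility coefficient — unit upward force at B: δ_{BB} = L³/(3EI) = 285.8/EI.
The prop prevents deflection at B: R_B = δ_0/δ_{BB} = 67015/285.8 = 234.5 kN.

R_B = 234.5 kN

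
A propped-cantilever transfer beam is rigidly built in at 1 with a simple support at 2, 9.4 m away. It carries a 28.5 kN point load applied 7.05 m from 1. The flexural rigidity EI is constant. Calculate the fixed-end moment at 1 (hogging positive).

Release the roller at 2. Primary structure: cantilever fixed at 1.
Downward deflection at the released point 2 due to the loads:
  point load 28.5 at a = 7.05: Pa²(3L − a)/(6EI) = 4993/EI
Flexibility coefficient — unit upward force at 2: δ_{22} = L³/(3EI) = 276.9/EI.
Compatibility at 2: δ_0 − R_2·δ_{22} = 0, so R_2 = 4993/276.9 = 18.04 kN.
Moment equilibrium about 1: M_1 = Σ(load moments about 1) − R_2·L = 200.9 − 18.04×9.4 = 31.39 kN·m.

M_1 = 31.39 kN·m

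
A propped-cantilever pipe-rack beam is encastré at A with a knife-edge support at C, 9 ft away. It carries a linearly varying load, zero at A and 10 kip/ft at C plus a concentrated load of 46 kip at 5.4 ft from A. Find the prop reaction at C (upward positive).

Choose R_C as the redundant. The primary structure is the cantilever fixed at A.
Primary-structure tip deflection at C by superposition:
  triangular load, peak 10 at the free end: 11w₀L⁴/(120EI) = 6014/EI
  point load 46 at a = 5.4: Pa²(3L − a)/(6EI) = 4829/EI
  δ_0 = 10843/EI
Tip deflection under a unit load at C: L³/(3EI) = 243/EI.
The prop prevents deflection at C: R_C = δ_0/δ_{CC} = 10843/243 = 44.62 kip.

R_C = 44.62 kip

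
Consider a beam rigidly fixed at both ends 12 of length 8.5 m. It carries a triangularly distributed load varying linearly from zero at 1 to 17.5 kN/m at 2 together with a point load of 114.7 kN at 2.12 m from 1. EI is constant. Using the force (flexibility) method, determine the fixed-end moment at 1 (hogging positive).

Take the two fixed-end moments M_1, M_2 as redundants; the released structure is the simple span 12.
Simple-span end rotations at 1 and 2 under the given loads:
  at 1: triangular load, peak 17.5: 7w₀L³/(360EI) = 209/EI
  at 2: triangular load, peak 17.5: w₀L³/(45EI) = 238.8/EI
  at 1: point load 114.7 at a = 2.12: Pab(L + b)/(6LEI) = 452.6/EI
  at 2: point load 114.7 at a = 2.12: Pab(L + a)/(6LEI) = 323.1/EI
  θ_10 = 661.6/EI,  θ_20 = 561.9/EI
Flexibility coefficients: a unit moment at one end gives L/(3EI) there and L/(6EI) at the far end, so f₁₁ = f₂₂ = 2.833/EI and f₁₂ = f₂₁ = 1.417/EI.
Compatibility — zero rotation at each built-in end:
  2.833 M_1 + 1.417 M_2 = 661.6
  1.417 M_1 + 2.833 M_2 = 561.9
Solving the pair gives M_1 = 179.1 kN·m and M_2 = 108.7 kN·m (hogging).

M_1 = 179.1 kN·m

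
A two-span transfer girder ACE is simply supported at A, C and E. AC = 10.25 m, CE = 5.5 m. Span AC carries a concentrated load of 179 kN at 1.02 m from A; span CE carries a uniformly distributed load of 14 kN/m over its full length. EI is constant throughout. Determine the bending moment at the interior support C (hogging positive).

Insert a hinge at C; M_C is the redundant, and each span becomes simply supported.
End slopes at the hinge C, treating each span as simply supported:
  span AC: point load 179 at a = 1.02: Pab(L + a)/(6LEI) = 308.8/EI
  span CE: UDL 14: wL³/(24EI) = 97.05/EI
  relative rotation θ_0 = (308.8 + 97.05)/EI = 405.9/EI
A unit hogging moment at C produces rotation L₁/(3EI) + L₂/(3EI) = 5.25/EI.
Slope continuity at C: θ_0 = M_C·5.25/EI, so M_C = 405.9/5.25 = 77.31 kN·m (hogging).

M_C = 77.31 kN·m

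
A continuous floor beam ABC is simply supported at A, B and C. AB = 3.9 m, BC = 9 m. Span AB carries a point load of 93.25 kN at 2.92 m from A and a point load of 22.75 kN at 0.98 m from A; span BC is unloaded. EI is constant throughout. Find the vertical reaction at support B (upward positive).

Release continuity at B by inserting a hinge; the redundant is the internal moment M_B. The primary structure is two simply-supported spans AB and BC.
Discontinuity in slope at B on the released structure — sum the simple-span end rotations:
  span AB: point load 93.25 at a = 2.92: Pab(L + a)/(6LEI) = 77.77/EI
  span AB: point load 22.75 at a = 0.98: Pab(L + a)/(6LEI) = 13.58/EI
  relative rotation θ_0 = (91.35 + 0)/EI = 91.35/EI
A unit hogging moment at B produces rotation L₁/(3EI) + L₂/(3EI) = 4.3/EI.
Slope continuity at B: θ_0 = M_B·4.3/EI, so M_B = 91.35/4.3 = 21.24 kN·m (hogging).
Span AB, ΣM about A with M_B applied at B: R_B^{AB}·3.9 = 294.6 + 21.24, so R_B^{AB} = 80.98 kN and R_A = 116 − 80.98 = 35.02 kN.
Span BC, ΣM about C: R_B^{BC}·9 = 0 + 21.24, so R_B^{BC} = 2.36 kN and R_C = 0 − 2.36 = -2.36 kN.
R_B = 80.98 + 2.36 = 83.34 kN.

R_B = 83.34 kN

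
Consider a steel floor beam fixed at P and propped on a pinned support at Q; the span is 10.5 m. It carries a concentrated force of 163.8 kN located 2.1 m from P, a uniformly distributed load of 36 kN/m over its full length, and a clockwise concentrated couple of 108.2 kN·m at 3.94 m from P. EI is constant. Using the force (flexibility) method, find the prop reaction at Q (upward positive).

R_Q = 160.3 kN

Remove the prop at Q; the released (primary) structure is a cantilever built in at P.
Primary-structure tip deflection at Q by superposition:
  point load 163.8 at a = 2.1: Pa²(3L − a)/(6EI) = 3540/EI
  UDL 36: wL⁴/(8EI) = 54698/EI
  clockwise couple 108.2 at a = 3.94: M₀a(2L − a)/(2EI) = 3636/EI
  δ_0 = 61874/EI
Flexibility coefficient — unit upward force at Q: δ_{QQ} = L³/(3EI) = 385.9/EI.
The prop prevents deflection at Q: R_Q = δ_0/δ_{QQ} = 61874/385.9 = 160.3 kN.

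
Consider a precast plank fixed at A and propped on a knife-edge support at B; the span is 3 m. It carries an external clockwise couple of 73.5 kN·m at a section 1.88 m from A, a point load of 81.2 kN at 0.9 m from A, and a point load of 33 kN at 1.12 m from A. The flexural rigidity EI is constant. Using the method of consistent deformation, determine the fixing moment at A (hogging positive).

M_A = 40.94 kN·m

Take the reaction at B as the redundant and release it; the primary structure is a cantilever fixed at A.
Primary-structure tip deflection at B by superposition:
  clockwise couple 73.5 at a = 1.88: M₀a(2L − a)/(2EI) = 284.7/EI
  point load 81.2 at a = 0.9: Pa²(3L − a)/(6EI) = 88.79/EI
  point load 33 at a = 1.12: Pa²(3L − a)/(6EI) = 54.37/EI
  δ_0 = 427.8/EI
Tip deflection under a unit load at B: L³/(3EI) = 9/EI.
Compatibility at B: δ_0 − R_B·δ_{BB} = 0, so R_B = 427.8/9 = 47.53 kN.
Moment equilibrium about A: M_A = Σ(load moments about A) − R_B·L = 183.5 − 47.53×3 = 40.94 kN·m.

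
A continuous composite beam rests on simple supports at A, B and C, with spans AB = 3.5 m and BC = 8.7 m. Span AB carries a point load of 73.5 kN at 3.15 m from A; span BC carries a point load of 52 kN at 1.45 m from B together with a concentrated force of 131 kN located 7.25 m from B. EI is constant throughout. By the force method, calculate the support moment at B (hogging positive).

M_B = 113.2 kN·m

Insert a hinge at B; M_B is the redundant, and each span becomes simply supported.
Discontinuity in slope at B on the released structure — sum the simple-span end rotations:
  span AB: point load 73.5 at a = 3.15: Pab(L + a)/(6LEI) = 25.66/EI
  span BC: point load 52 at a = 1.45: Pab(L + b)/(6LEI) = 167/EI
  span BC: point load 131 at a = 7.25: Pab(L + b)/(6LEI) = 267.8/EI
  relative rotation θ_0 = (25.66 + 434.8)/EI = 460.5/EI
A unit hogging moment at B produces rotation L₁/(3EI) + L₂/(3EI) = 4.067/EI.
Compatibility: M_B·(L₁+L₂)/(3EI) = θ_0, giving M_B = 113.2 kN·m (hogging).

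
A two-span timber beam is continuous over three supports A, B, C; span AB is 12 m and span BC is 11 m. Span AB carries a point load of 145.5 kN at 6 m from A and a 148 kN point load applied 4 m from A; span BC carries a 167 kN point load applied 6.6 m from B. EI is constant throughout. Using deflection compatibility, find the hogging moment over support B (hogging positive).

Release continuity at B by inserting a hinge; the redundant is the internal moment M_B. The primary structure is two simply-supported spans AB and BC.
Discontinuity in slope at B on the released structure — sum the simple-span end rotations:
  span AB: point load 145.5 at a = 6: Pab(L + a)/(6LEI) = 1310/EI
  span AB: point load 148 at a = 4: Pab(L + a)/(6LEI) = 1052/EI
  span BC: point load 167 at a = 6.6: Pab(L + b)/(6LEI) = 1132/EI
  relative rotation θ_0 = (2362 + 1132)/EI = 3494/EI
A unit hogging moment at B produces rotation L₁/(3EI) + L₂/(3EI) = 7.667/EI.
Compatibility: M_B·(L₁+L₂)/(3EI) = θ_0, giving M_B = 455.7 kN·m (hogging).

M_B = 455.7 kN·m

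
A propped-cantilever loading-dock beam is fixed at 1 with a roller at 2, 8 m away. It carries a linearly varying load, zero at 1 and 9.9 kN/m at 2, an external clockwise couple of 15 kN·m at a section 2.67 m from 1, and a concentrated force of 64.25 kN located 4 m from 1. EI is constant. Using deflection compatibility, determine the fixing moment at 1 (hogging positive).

Choose R_2 as the redundant. The primary structure is the cantilever fixed at 1.
Deflection at 2 on the released cantilever, summing each load's contribution:
  triangular load, peak 9.9 at the free end: 11w₀L⁴/(120EI) = 3717/EI
  clockwise couple 15 at a = 2.67: M₀a(2L − a)/(2EI) = 266.9/EI
  point load 64.25 at a = 4: Pa²(3L − a)/(6EI) = 3427/EI
  δ_0 = 7411/EI
Flexibility coefficient — unit upward force at 2: δ_{22} = L³/(3EI) = 170.7/EI.
Compatibility at 2: δ_0 − R_2·δ_{22} = 0, so R_2 = 7411/170.7 = 43.42 kN.
Moment equilibrium about 1: M_1 = Σ(load moments about 1) − R_2·L = 483.2 − 43.42×8 = 135.8 kN·m.

M_1 = 135.8 kN·m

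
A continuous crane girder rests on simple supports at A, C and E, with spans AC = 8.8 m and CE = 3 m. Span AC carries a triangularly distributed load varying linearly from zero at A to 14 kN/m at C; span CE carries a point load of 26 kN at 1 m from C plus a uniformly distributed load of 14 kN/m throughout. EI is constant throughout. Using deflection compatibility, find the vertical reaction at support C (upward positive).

Take M_C as the redundant. Released structure: two simple spans AC and CE with a hinge at C.
Rotations at C on the released spans (each span's end-slope, ×1/EI):
  span AC: triangular load, peak 14: w₀L³/(45EI) = 212/EI
  span CE: point load 26 at a = 1: Pab(L + b)/(6LEI) = 14.44/EI
  span CE: UDL 14: wL³/(24EI) = 15.75/EI
  relative rotation θ_0 = (212 + 30.19)/EI = 242.2/EI
A unit hogging moment at C produces rotation L₁/(3EI) + L₂/(3EI) = 3.933/EI.
Compatibility: M_C·(L₁+L₂)/(3EI) = θ_0, giving M_C = 61.58 kN·m (hogging).
Span AC, ΣM about A with M_C applied at C: R_C^{AC}·8.8 = 361.4 + 61.58, so R_C^{AC} = 48.06 kN and R_A = 61.6 − 48.06 = 13.54 kN.
Span CE, ΣM about E: R_C^{CE}·3 = 115 + 61.58, so R_C^{CE} = 58.86 kN and R_E = 68 − 58.86 = 9.141 kN.
R_C = 48.06 + 58.86 = 106.9 kN.

R_C = 106.9 kN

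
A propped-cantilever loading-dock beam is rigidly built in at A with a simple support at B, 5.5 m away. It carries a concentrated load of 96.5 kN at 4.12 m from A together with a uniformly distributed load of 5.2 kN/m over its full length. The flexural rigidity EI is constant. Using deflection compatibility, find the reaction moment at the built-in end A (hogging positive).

Release the roller at B. Primary structure: cantilever fixed at A.
Free-end deflection of the primary structure under the applied loading (downward +):
  point load 96.5 at a = 4.12: Pa²(3L − a)/(6EI) = 3380/EI
  UDL 5.2: wL⁴/(8EI) = 594.8/EI
  δ_0 = 3975/EI
Tip deflection under a unit load at B: L³/(3EI) = 55.46/EI.
The prop prevents deflection at B: R_B = δ_0/δ_{BB} = 3975/55.46 = 71.67 kN.
Moment equilibrium about A: M_A = Σ(load moments about A) − R_B·L = 476.2 − 71.67×5.5 = 82.06 kN·m.

M_A = 82.06 kN·m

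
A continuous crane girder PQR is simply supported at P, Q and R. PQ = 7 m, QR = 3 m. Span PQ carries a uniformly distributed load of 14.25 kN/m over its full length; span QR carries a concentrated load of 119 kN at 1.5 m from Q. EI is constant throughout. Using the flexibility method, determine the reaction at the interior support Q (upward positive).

R_Q = 148 kN

Release continuity at Q by inserting a hinge; the redundant is the internal moment M_Q. The primary structure is two simply-supported spans PQ and QR.
Rotations at Q on the released spans (each span's end-slope, ×1/EI):
  span PQ: UDL 14.25: wL³/(24EI) = 203.7/EI
  span QR: point load 119 at a = 1.5: Pab(L + b)/(6LEI) = 66.94/EI
  relative rotation θ_0 = (203.7 + 66.94)/EI = 270.6/EI
A unit hogging moment at Q produces rotation L₁/(3EI) + L₂/(3EI) = 3.333/EI.
Slope continuity at Q: θ_0 = M_Q·3.333/EI, so M_Q = 270.6/3.333 = 81.18 kN·m (hogging).
Span PQ, ΣM about P with M_Q applied at Q: R_Q^{PQ}·7 = 349.1 + 81.18, so R_Q^{PQ} = 61.47 kN and R_P = 99.75 − 61.47 = 38.28 kN.
Span QR, ΣM about R: R_Q^{QR}·3 = 178.5 + 81.18, so R_Q^{QR} = 86.56 kN and R_R = 119 − 86.56 = 32.44 kN.
R_Q = 61.47 + 86.56 = 148 kN.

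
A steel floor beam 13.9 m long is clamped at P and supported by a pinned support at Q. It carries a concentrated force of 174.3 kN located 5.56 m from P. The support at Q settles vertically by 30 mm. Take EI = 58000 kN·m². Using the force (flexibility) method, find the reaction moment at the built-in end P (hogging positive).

Remove the prop at Q; the released (primary) structure is a cantilever built in at P.
Free-end deflection of the primary structure under the applied loading (downward +):
  point load 174.3 at a = 5.56: Pa²(3L − a)/(6EI) = 32455/EI
Flexibility coefficient — unit upward force at Q: δ_{QQ} = L³/(3EI) = 895.2/EI.
With EI = 58000 kN·m²: δ_0 = 0.55957 m and δ_{QQ} = 0.015435 m/kN.
Compatibility — the beam at Q must follow the support down by 0.03 m: δ_0 − R_Q·δ_{QQ} = 0.03, so R_Q = (0.55957 − 0.03)/0.015435 = 34.31 kN.
Moment equilibrium about P: M_P = Σ(load moments about P) − R_Q·L = 969.1 − 34.31×13.9 = 492.2 kN·m.

M_P = 492.2 kN·m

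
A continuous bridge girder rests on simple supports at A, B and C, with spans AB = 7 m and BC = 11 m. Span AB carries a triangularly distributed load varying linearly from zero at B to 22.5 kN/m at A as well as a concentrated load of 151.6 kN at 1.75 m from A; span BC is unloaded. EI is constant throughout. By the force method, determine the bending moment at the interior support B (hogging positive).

Take M_B as the redundant. Released structure: two simple spans AB and BC with a hinge at B.
Rotations at B on the released spans (each span's end-slope, ×1/EI):
  span AB: triangular load, peak 22.5: 7w₀L³/(360EI) = 150.1/EI
  span AB: point load 151.6 at a = 1.75: Pab(L + a)/(6LEI) = 290.2/EI
  relative rotation θ_0 = (440.2 + 0)/EI = 440.2/EI
A unit hogging moment at B produces rotation L₁/(3EI) + L₂/(3EI) = 6/EI.
Slope continuity at B: θ_0 = M_B·6/EI, so M_B = 440.2/6 = 73.37 kN·m (hogging).

M_B = 73.37 kN·m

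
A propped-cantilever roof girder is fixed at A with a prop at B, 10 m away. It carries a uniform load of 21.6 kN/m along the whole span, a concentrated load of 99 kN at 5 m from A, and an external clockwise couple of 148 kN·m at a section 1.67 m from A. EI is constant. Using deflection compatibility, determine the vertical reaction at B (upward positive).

R_B = 118.7 kN

Release the roller at B. Primary structure: cantilever fixed at A.
Deflection at B on the released cantilever, summing each load's contribution:
  UDL 21.6: wL⁴/(8EI) = 27000/EI
  point load 99 at a = 5: Pa²(3L − a)/(6EI) = 10312/EI
  clockwise couple 148 at a = 1.67: M₀a(2L − a)/(2EI) = 2265/EI
  δ_0 = 39578/EI
Tip deflection under a unit load at B: L³/(3EI) = 333.3/EI.
Compatibility at B: δ_0 − R_B·δ_{BB} = 0, so R_B = 39578/333.3 = 118.7 kN.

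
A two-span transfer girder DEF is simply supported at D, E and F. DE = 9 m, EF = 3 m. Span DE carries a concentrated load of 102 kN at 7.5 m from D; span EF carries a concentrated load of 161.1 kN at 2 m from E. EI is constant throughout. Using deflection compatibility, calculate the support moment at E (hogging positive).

M_E = 105.6 kN·m

Release continuity at E by inserting a hinge; the redundant is the internal moment M_E. The primary structure is two simply-supported spans DE and EF.
Rotations at E on the released spans (each span's end-slope, ×1/EI):
  span DE: point load 102 at a = 7.5: Pab(L + a)/(6LEI) = 350.6/EI
  span EF: point load 161.1 at a = 2: Pab(L + b)/(6LEI) = 71.6/EI
  relative rotation θ_0 = (350.6 + 71.6)/EI = 422.2/EI
A unit hogging moment at E produces rotation L₁/(3EI) + L₂/(3EI) = 4/EI.
Compatibility: M_E·(L₁+L₂)/(3EI) = θ_0, giving M_E = 105.6 kN·m (hogging).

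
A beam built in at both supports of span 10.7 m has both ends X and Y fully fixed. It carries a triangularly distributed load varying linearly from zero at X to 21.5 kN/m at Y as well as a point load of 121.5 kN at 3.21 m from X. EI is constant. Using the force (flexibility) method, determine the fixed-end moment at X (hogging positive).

Release both end moments; the primary structure is a simply-supported span XY with redundants M_X and M_Y.
End rotations of the released simple span under the applied load (×1/EI):
  at X: triangular load, peak 21.5: 7w₀L³/(360EI) = 512.1/EI
  at Y: triangular load, peak 21.5: w₀L³/(45EI) = 585.3/EI
  at X: point load 121.5 at a = 3.21: Pab(L + b)/(6LEI) = 827.7/EI
  at Y: point load 121.5 at a = 3.21: Pab(L + a)/(6LEI) = 632.9/EI
  θ_X0 = 1340/EI,  θ_Y0 = 1218/EI
Flexibility coefficients: a unit moment at one end gives L/(3EI) there and L/(6EI) at the far end, so f₁₁ = f₂₂ = 3.567/EI and f₁₂ = f₂₁ = 1.783/EI.
Compatibility — zero rotation at each built-in end:
  3.567 M_X + 1.783 M_Y = 1340
  1.783 M_X + 3.567 M_Y = 1218
Solving the pair gives M_X = 273.2 kN·m and M_Y = 205 kN·m (hogging).

M_X = 273.2 kN·m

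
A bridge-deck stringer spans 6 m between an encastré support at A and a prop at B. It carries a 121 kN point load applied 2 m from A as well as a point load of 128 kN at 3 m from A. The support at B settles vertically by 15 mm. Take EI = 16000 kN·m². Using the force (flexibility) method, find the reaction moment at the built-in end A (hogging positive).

Choose R_B as the redundant. The primary structure is the cantilever fixed at A.
Deflection at B on the released cantilever, summing each load's contribution:
  point load 121 at a = 2: Pa²(3L − a)/(6EI) = 1291/EI
  point load 128 at a = 3: Pa²(3L − a)/(6EI) = 2880/EI
  δ_0 = 4171/EI
Flexibility coefficient — unit upward force at B: δ_{BB} = L³/(3EI) = 72/EI.
With EI = 16000 kN·m²: δ_0 = 0.26067 m and δ_{BB} = 0.0045 m/kN.
Compatibility — the beam at B must follow the support down by 0.015 m: δ_0 − R_B·δ_{BB} = 0.015, so R_B = (0.26067 − 0.015)/0.0045 = 54.59 kN.
Moment equilibrium about A: M_A = Σ(load moments about A) − R_B·L = 626 − 54.59×6 = 298.4 kN·m.

M_A = 298.4 kN·m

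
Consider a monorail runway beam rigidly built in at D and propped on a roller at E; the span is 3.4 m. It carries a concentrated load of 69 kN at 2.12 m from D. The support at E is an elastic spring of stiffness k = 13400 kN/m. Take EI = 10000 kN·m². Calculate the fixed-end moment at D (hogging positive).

Choose R_E as the redundant. The primary structure is the cantilever fixed at D.
Downward deflection at the released point E due to the loads:
  point load 69 at a = 2.12: Pa²(3L − a)/(6EI) = 417.6/EI
Flexibility coefficient — unit upward force at E: δ_{EE} = L³/(3EI) = 13.1/EI.
With EI = 10000 kN·m²: δ_0 = 0.041762 m and δ_{EE} = 0.00131 m/kN.
Compatibility — the spring shortens by R_E/k under the reaction it provides: δ_0 − R_E·δ_{EE} = R_E/k. With 1/k = 0.000075 m/kN, R_E = δ_0 / (δ_{EE} + 1/k) = 0.041762 / (0.00131 + 0.000075) = 30.16 kN.
Moment equilibrium about D: M_D = Σ(load moments about D) − R_E·L = 146.3 − 30.16×3.4 = 43.74 kN·m.

M_D = 43.74 kN·m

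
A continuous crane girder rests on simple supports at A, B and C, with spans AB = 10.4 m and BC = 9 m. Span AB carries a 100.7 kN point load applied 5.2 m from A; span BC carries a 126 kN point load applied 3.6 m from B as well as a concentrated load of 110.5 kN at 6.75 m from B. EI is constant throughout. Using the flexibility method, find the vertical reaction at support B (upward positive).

Take M_B as the redundant. Released structure: two simple spans AB and BC with a hinge at B.
Rotations at B on the released spans (each span's end-slope, ×1/EI):
  span AB: point load 100.7 at a = 5.2: Pab(L + a)/(6LEI) = 680.7/EI
  span BC: point load 126 at a = 3.6: Pab(L + b)/(6LEI) = 653.2/EI
  span BC: point load 110.5 at a = 6.75: Pab(L + b)/(6LEI) = 349.6/EI
  relative rotation θ_0 = (680.7 + 1003)/EI = 1684/EI
A unit hogging moment at B produces rotation L₁/(3EI) + L₂/(3EI) = 6.467/EI.
Compatibility: M_B·(L₁+L₂)/(3EI) = θ_0, giving M_B = 260.3 kN·m (hogging).
Span AB, ΣM about A with M_B applied at B: R_B^{AB}·10.4 = 523.6 + 260.3, so R_B^{AB} = 75.38 kN and R_A = 100.7 − 75.38 = 25.32 kN.
Span BC, ΣM about C: R_B^{BC}·9 = 929 + 260.3, so R_B^{BC} = 132.2 kN and R_C = 236.5 − 132.2 = 104.3 kN.
R_B = 75.38 + 132.2 = 207.5 kN.

R_B = 207.5 kN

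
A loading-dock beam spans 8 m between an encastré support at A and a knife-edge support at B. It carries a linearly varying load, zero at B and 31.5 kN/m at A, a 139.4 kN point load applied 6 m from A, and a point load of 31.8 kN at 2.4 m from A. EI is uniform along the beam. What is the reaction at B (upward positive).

R_B = 117.3 kN

Remove the prop at B; the released (primary) structure is a cantilever built in at A.
Free-end deflection of the primary structure under the applied loading (downward +):
  triangular load, peak 31.5 at the fixed end: w₀L⁴/(30EI) = 4301/EI
  point load 139.4 at a = 6: Pa²(3L − a)/(6EI) = 15055/EI
  point load 31.8 at a = 2.4: Pa²(3L − a)/(6EI) = 659.4/EI
  δ_0 = 20015/EI
Flexibility coefficient — unit upward force at B: δ_{BB} = L³/(3EI) = 170.7/EI.
The prop prevents deflection at B: R_B = δ_0/δ_{BB} = 20015/170.7 = 117.3 kN.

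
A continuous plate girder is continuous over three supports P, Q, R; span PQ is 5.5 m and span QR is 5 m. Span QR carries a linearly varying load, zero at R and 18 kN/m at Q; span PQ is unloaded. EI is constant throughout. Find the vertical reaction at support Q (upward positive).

R_Q = 35.45 kN

Take M_Q as the redundant. Released structure: two simple spans PQ and QR with a hinge at Q.
End slopes at the hinge Q, treating each span as simply supported:
  span QR: triangular load, peak 18: w₀L³/(45EI) = 50/EI
  relative rotation θ_0 = (0 + 50)/EI = 50/EI
A unit hogging moment at Q produces rotation L₁/(3EI) + L₂/(3EI) = 3.5/EI.
Compatibility: M_Q·(L₁+L₂)/(3EI) = θ_0, giving M_Q = 14.29 kN·m (hogging).
Span PQ, ΣM about P with M_Q applied at Q: R_Q^{PQ}·5.5 = 0 + 14.29, so R_Q^{PQ} = 2.597 kN and R_P = 0 − 2.597 = -2.597 kN.
Span QR, ΣM about R: R_Q^{QR}·5 = 150 + 14.29, so R_Q^{QR} = 32.86 kN and R_R = 45 − 32.86 = 12.14 kN.
R_Q = 2.597 + 32.86 = 35.45 kN.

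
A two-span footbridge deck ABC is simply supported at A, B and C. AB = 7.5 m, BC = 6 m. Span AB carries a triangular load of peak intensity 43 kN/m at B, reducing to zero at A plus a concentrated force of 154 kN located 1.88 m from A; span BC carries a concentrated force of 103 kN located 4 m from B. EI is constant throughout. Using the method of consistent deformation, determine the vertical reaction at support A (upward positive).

R_A = 141.7 kN

Release continuity at B by inserting a hinge; the redundant is the internal moment M_B. The primary structure is two simply-supported spans AB and BC.
Discontinuity in slope at B on the released structure — sum the simple-span end rotations:
  span AB: triangular load, peak 43: w₀L³/(45EI) = 403.1/EI
  span AB: point load 154 at a = 1.88: Pab(L + a)/(6LEI) = 339.2/EI
  span BC: point load 103 at a = 4: Pab(L + b)/(6LEI) = 183.1/EI
  relative rotation θ_0 = (742.3 + 183.1)/EI = 925.4/EI
A unit hogging moment at B produces rotation L₁/(3EI) + L₂/(3EI) = 4.5/EI.
Compatibility: M_B·(L₁+L₂)/(3EI) = θ_0, giving M_B = 205.6 kN·m (hogging).
Span AB, ΣM about A with M_B applied at B: R_B^{AB}·7.5 = 1096 + 205.6, so R_B^{AB} = 173.5 kN and R_A = 315.2 − 173.5 = 141.7 kN.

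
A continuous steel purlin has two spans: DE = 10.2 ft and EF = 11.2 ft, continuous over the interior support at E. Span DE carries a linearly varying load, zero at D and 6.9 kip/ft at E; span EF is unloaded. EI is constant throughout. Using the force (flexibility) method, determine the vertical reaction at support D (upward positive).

R_D = 9.494 kip

Release continuity at E by inserting a hinge; the redundant is the internal moment M_E. The primary structure is two simply-supported spans DE and EF.
Discontinuity in slope at E on the released structure — sum the simple-span end rotations:
  span DE: triangular load, peak 6.9: w₀L³/(45EI) = 162.7/EI
  relative rotation θ_0 = (162.7 + 0)/EI = 162.7/EI
A unit hogging moment at E produces rotation L₁/(3EI) + L₂/(3EI) = 7.133/EI.
Compatibility: M_E·(L₁+L₂)/(3EI) = θ_0, giving M_E = 22.81 kip·ft (hogging).
Span DE, ΣM about D with M_E applied at E: R_E^{DE}·10.2 = 239.3 + 22.81, so R_E^{DE} = 25.7 kip and R_D = 35.19 − 25.7 = 9.494 kip.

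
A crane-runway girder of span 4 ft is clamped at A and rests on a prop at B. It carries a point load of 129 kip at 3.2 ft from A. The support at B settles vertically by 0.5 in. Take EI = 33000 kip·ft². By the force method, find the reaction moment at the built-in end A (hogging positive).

M_A = 307.3 kip·ft

Remove the prop at B; the released (primary) structure is a cantilever built in at A.
Downward deflection at the released point B due to the loads:
  point load 129 at a = 3.2: Pa²(3L − a)/(6EI) = 1937/EI
Flexibility coefficient — unit upward force at B: δ_{BB} = L³/(3EI) = 21.33/EI.
With EI = 33000 kip·ft²: δ_0 = 0.058709 ft and δ_{BB} = 0.000646 ft/kip.
Compatibility — the beam at B must follow the support down by 0.04167 ft: δ_0 − R_B·δ_{BB} = 0.04167, so R_B = (0.058709 − 0.04167)/0.000646 = 26.36 kip.
Moment equilibrium about A: M_A = Σ(load moments about A) − R_B·L = 412.8 − 26.36×4 = 307.3 kip·ft.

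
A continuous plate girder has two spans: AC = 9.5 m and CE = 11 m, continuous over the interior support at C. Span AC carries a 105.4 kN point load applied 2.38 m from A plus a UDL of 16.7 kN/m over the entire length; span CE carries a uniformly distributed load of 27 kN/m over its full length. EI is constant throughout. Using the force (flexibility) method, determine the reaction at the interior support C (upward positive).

R_C = 325 kN

Release continuity at C by inserting a hinge; the redundant is the internal moment M_C. The primary structure is two simply-supported spans AC and CE.
Rotations at C on the released spans (each span's end-slope, ×1/EI):
  span AC: point load 105.4 at a = 2.38: Pab(L + a)/(6LEI) = 372.3/EI
  span AC: UDL 16.7: wL³/(24EI) = 596.6/EI
  span CE: UDL 27: wL³/(24EI) = 1497/EI
  relative rotation θ_0 = (968.8 + 1497)/EI = 2466/EI
A unit hogging moment at C produces rotation L₁/(3EI) + L₂/(3EI) = 6.833/EI.
Slope continuity at C: θ_0 = M_C·6.833/EI, so M_C = 2466/6.833 = 360.9 kN·m (hogging).
Span AC, ΣM about A with M_C applied at C: R_C^{AC}·9.5 = 1004 + 360.9, so R_C^{AC} = 143.7 kN and R_A = 264.1 − 143.7 = 120.3 kN.
Span CE, ΣM about E: R_C^{CE}·11 = 1634 + 360.9, so R_C^{CE} = 181.3 kN and R_E = 297 − 181.3 = 115.7 kN.
R_C = 143.7 + 181.3 = 325 kN.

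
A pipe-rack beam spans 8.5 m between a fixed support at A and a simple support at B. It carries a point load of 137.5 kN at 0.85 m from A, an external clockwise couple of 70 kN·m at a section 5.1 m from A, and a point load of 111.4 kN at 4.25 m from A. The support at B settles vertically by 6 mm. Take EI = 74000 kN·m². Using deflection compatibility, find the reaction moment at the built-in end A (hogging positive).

Remove the prop at B; the released (primary) structure is a cantilever built in at A.
Deflection at B on the released cantilever, summing each load's contribution:
  point load 137.5 at a = 0.85: Pa²(3L − a)/(6EI) = 408.1/EI
  clockwise couple 70 at a = 5.1: M₀a(2L − a)/(2EI) = 2124/EI
  point load 111.4 at a = 4.25: Pa²(3L − a)/(6EI) = 7126/EI
  δ_0 = 9659/EI
Flexibility coefficient — unit upward force at B: δ_{BB} = L³/(3EI) = 204.7/EI.
With EI = 74000 kN·m²: δ_0 = 0.13052 m and δ_{BB} = 0.002766 m/kN.
Compatibility — the beam at B must follow the support down by 0.006 m: δ_0 − R_B·δ_{BB} = 0.006, so R_B = (0.13052 − 0.006)/0.002766 = 45.01 kN.
Moment equilibrium about A: M_A = Σ(load moments about A) − R_B·L = 660.3 − 45.01×8.5 = 277.7 kN·m.

M_A = 277.7 kN·m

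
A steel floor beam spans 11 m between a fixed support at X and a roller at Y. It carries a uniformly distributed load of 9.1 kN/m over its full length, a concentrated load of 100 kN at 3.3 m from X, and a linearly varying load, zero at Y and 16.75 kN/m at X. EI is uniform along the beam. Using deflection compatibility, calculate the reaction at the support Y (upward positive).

Release the roller at Y. Primary structure: cantilever fixed at X.
Downward deflection at the released point Y due to the loads:
  UDL 9.1: wL⁴/(8EI) = 16654/EI
  point load 100 at a = 3.3: Pa²(3L − a)/(6EI) = 5391/EI
  triangular load, peak 16.75 at the fixed end: w₀L⁴/(30EI) = 8175/EI
  δ_0 = 30219/EI
Flexibility coefficient — unit upward force at Y: δ_{YY} = L³/(3EI) = 443.7/EI.
The prop prevents deflection at Y: R_Y = δ_0/δ_{YY} = 30219/443.7 = 68.11 kN.

R_Y = 68.11 kN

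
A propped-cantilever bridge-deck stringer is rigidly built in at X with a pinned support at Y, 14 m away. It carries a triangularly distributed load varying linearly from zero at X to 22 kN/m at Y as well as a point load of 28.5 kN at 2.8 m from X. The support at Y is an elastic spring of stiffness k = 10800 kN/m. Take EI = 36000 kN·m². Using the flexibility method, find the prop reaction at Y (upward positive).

Remove the prop at Y; the released (primary) structure is a cantilever built in at X.
Downward deflection at the released point Y due to the loads:
  triangular load, peak 22 at the free end: 11w₀L⁴/(120EI) = 77472/EI
  point load 28.5 at a = 2.8: Pa²(3L − a)/(6EI) = 1460/EI
  δ_0 = 78932/EI
Tip deflection under a unit load at Y: L³/(3EI) = 914.7/EI.
With EI = 36000 kN·m²: δ_0 = 2.1926 m and δ_{YY} = 0.025407 m/kN.
Compatibility — the spring shortens by R_Y/k under the reaction it provides: δ_0 − R_Y·δ_{YY} = R_Y/k. With 1/k = 0.000093 m/kN, R_Y = δ_0 / (δ_{YY} + 1/k) = 2.1926 / (0.025407 + 0.000093) = 85.98 kN.

R_Y = 85.98 kN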